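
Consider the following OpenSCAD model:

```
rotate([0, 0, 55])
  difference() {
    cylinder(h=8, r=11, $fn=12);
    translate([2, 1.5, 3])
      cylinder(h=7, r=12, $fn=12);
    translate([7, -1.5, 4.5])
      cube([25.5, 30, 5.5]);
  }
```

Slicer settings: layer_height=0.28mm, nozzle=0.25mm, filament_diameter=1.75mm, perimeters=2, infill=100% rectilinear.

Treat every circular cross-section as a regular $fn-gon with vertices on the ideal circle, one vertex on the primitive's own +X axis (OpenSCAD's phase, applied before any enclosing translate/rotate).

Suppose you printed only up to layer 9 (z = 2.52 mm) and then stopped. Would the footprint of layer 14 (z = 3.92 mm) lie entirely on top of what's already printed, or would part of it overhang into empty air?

Compare the two slices. At z = 2.52: the cylinder: section is a regular 12-gon, circumradius r=11 (area = (12/2)·11.000²·sin(360°/12) = 363.00 mm²); the cylinder at (2, 1.5) is absent (z outside [3, 10]); the cube at (7, -1.5) does not reach this height (z outside [4.5, 10]); Subtracting the remaining from the first: none of the subtracted shapes is present at this height, so the r=11 cylinder is unchanged — area = 363.00 mm²; (whole slice rotated 55° about Z — lengths, areas and connectivity unchanged). At z = 3.92: the r=11 cylinder contributes a regular 12-gon of circumradius 11 (area = (12/2)·11.000²·sin(360°/12) = 363.00 mm²); the r=12 cylinder at (2, 1.5) gives a regular 12-gon of circumradius 12 (constant along its height) (area = (12/2)·12.000²·sin(360°/12) = 432.00 mm²); the cube at (7, -1.5) is not intersected at this z (z outside [4.5, 10]); Subtracting the remaining from the first: starting from the r=11 cylinder (363.00 mm²), the r=12 cylinder at (2, 1.5) partially overlaps it — only the 336.95 mm² overlap (of its 432.00 mm²) is removed, clipping the outline — area = 26.05 mm²; (rotated 55° about Z; rotation is an isometry so areas/perimeters/island counts are preserved). Checking containment: the cross-section at z = 3.92 is a subset of the cross-section at z = 2.52.

entirely on top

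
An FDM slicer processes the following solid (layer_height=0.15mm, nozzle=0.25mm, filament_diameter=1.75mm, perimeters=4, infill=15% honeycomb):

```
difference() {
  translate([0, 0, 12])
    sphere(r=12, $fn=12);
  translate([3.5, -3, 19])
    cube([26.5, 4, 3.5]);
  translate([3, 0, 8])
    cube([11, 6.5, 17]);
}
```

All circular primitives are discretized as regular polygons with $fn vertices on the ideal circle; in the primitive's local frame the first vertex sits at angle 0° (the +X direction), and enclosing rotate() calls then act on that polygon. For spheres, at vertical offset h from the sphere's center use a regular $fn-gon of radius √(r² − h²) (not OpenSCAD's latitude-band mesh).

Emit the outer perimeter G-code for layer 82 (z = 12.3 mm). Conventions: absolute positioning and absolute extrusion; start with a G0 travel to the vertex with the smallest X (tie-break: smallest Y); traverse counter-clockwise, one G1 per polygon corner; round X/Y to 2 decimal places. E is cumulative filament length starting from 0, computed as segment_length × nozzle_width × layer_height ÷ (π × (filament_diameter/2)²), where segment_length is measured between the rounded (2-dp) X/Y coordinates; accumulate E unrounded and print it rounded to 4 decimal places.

At z = 12.3 mm: the r=12 sphere slices to a regular 12-gon of circumradius 11.996 (√(r²−h²) with h=0.3 from center); the cube at (3.5, -3) does not reach this height (z outside [19, 22.5]); the cube at (3, 0) is present — its section is the full 11×6.5 rectangle; Subtracting the remaining from the first: starting from the r=12 sphere, the 11×6.5 cube at (3, 0) partially overlaps it — only the 52.72 mm² overlap (of its 71.50 mm²) is removed, clipping the outline — 1 connected region. The outline is a single polygon with 14 vertices. Extrusion per mm of travel: 0.25 × 0.15 / (π × 0.875²) = 0.015591. Accumulating E over each segment gives final E = 1.4032.

G0 X-12.00 Y0.00 Z12.30
G1 X-10.39 Y-6.00 E0.0969
G1 X-6.00 Y-10.39 E0.1936
G1 X0.00 Y-12.00 E0.2905
G1 X6.00 Y-10.39 E0.3874
G1 X10.39 Y-6.00 E0.4841
G1 X12.00 Y0.00 E0.5810
G1 X3.00 Y0.00 E0.7213
G1 X3.00 Y6.50 E0.8227
G1 X9.89 Y6.50 E0.9301
G1 X6.00 Y10.39 E1.0158
G1 X0.00 Y12.00 E1.1127
G1 X-6.00 Y10.39 E1.2096
G1 X-10.39 Y6.00 E1.3063
G1 X-12.00 Y0.00 E1.4032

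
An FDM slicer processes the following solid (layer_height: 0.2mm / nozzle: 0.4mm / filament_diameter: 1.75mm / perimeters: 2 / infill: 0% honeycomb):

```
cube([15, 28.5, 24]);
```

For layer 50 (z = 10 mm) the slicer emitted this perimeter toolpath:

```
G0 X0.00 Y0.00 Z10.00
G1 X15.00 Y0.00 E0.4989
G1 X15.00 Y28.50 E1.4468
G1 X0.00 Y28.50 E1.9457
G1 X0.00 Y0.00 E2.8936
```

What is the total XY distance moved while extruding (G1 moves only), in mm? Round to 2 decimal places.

Sum the Euclidean lengths of each G1 segment: total = 87.00 mm.

87.00 mm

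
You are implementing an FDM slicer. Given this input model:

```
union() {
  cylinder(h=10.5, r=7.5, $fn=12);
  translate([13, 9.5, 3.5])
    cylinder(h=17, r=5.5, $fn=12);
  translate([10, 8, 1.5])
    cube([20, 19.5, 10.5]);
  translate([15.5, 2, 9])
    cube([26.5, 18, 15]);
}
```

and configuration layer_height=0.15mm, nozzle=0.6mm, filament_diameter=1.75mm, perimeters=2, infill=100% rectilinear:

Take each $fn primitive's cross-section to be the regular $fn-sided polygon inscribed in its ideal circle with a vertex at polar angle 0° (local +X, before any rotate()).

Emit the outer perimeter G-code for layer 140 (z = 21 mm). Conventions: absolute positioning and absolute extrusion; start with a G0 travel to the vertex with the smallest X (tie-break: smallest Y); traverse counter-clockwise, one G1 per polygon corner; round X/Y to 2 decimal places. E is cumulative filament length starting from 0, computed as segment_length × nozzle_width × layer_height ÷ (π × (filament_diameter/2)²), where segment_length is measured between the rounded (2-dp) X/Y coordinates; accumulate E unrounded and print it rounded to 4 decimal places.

At z = 21 mm: the cylinder does not reach this height (z outside [0, 10.5]); the cylinder at (13, 9.5) does not reach this height (z outside [3.5, 20.5]); the cube at (10, 8) is absent (z outside [1.5, 12]); the cube at (15.5, 2) is present — its section is the full 26.5×18 rectangle; Taking the union: only the 26.5×18 cube at (15.5, 2) is present, so the union is just that shape — 1 connected region. The outline is a single polygon with 4 vertices. Extrusion per mm of travel: 0.6 × 0.15 / (π × 0.875²) = 0.037418. Accumulating E over each segment gives final E = 3.3302.

G0 X15.50 Y2.00 Z21.00
G1 X42.00 Y2.00 E0.9916
G1 X42.00 Y20.00 E1.6651
G1 X15.50 Y20.00 E2.6567
G1 X15.50 Y2.00 E3.3302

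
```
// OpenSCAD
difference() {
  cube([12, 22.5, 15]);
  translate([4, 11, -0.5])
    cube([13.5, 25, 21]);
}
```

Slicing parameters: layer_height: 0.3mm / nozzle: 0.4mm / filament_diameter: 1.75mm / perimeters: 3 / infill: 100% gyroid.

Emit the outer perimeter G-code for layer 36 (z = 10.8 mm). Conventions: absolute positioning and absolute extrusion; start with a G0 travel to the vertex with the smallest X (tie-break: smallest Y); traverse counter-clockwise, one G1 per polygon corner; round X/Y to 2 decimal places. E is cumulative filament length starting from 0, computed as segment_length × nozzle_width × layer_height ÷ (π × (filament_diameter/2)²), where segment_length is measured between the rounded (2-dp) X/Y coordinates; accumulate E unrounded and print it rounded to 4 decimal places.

G0 X0.00 Y0.00 Z10.80
G1 X12.00 Y0.00 E0.5987
G1 X12.00 Y11.00 E1.1475
G1 X4.00 Y11.00 E1.5466
G1 X4.00 Y22.50 E2.1203
G1 X0.00 Y22.50 E2.3199
G1 X0.00 Y0.00 E3.4424

At z = 10.8 mm: the cube is present — its section is the full 12×22.5 rectangle; the cube at (4, 11) (footprint 13.5×25) is included at this height; Taking the first minus the rest: starting from the 12×22.5 cube, the 13.5×25 cube at (4, 11) partially overlaps it — only the 92.00 mm² overlap (of its 337.50 mm²) is removed, clipping the outline — 1 connected region. The outline is a single polygon with 6 vertices. Extrusion per mm of travel: 0.4 × 0.3 / (π × 0.875²) = 0.049890. Accumulating E over each segment gives final E = 3.4424.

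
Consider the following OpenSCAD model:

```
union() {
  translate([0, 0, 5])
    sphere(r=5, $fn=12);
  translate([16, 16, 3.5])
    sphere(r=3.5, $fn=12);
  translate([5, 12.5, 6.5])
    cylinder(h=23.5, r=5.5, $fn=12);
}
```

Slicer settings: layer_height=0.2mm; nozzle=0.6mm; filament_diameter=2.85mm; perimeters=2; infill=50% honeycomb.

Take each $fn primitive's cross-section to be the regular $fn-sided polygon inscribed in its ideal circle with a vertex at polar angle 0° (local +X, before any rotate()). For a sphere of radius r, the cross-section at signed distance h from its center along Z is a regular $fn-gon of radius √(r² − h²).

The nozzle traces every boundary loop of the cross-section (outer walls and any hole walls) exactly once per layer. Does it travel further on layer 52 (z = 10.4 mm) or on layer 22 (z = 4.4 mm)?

Layer 52 (z = 10.4): the sphere does not reach this height (|z−center|=5.400 > r=5); the sphere at (16, 16) is not intersected at this z (|z−center|=6.900 > r=3.5); the r=5.5 cylinder at (5, 12.5) contributes a regular 12-gon of circumradius 5.5 (perimeter = 2·12·5.500·sin(180°/12) = 34.16 mm); Taking the union: only the r=5.5 cylinder at (5, 12.5) is present, so the union is just that shape — boundary = 34.16 mm. So its perimeter = 34.16 mm. Layer 22 (z = 4.4): the sphere: section is a regular 12-gon, circumradius = √(r²−h²) = √(5²−0.6²) = 4.964 (perimeter = 2·12·4.964·sin(180°/12) = 30.83 mm); the sphere at (16, 16): section is a regular 12-gon, circumradius = √(r²−h²) = √(3.5²−0.9²) = 3.382 (perimeter = 2·12·3.382·sin(180°/12) = 21.01 mm); the cylinder at (5, 12.5) does not reach this height (z outside [6.5, 30]); Taking the union: the 2 present regions are separate (no shared area or edge), so areas and boundary lengths simply add and each stays a separate island — boundary = 51.84 mm. So its perimeter = 51.84 mm. Layer 22 is larger (51.84 vs 34.16 mm).

layer 22 (z = 4.4 mm)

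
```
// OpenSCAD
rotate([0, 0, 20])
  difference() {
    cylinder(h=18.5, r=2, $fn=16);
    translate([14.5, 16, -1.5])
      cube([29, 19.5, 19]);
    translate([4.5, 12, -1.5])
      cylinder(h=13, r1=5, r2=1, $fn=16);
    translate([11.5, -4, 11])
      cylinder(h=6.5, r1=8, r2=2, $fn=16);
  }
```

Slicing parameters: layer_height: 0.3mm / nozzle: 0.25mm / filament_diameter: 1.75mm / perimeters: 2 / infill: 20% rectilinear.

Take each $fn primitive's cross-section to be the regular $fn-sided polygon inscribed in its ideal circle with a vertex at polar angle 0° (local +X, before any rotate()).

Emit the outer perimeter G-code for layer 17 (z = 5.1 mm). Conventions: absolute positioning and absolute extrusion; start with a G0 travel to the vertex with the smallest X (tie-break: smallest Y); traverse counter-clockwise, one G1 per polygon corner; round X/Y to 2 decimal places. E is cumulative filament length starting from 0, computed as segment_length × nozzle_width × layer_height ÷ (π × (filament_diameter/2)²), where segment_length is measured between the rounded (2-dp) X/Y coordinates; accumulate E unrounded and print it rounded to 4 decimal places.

At z = 5.1 mm: the r=2 cylinder contributes a regular 16-gon of circumradius 2; the cube at (14.5, 16) (footprint 29×19.5) is included at this height; the cone at (4.5, 12): at t=0.508 of its height the radius interpolates to r₁+(r₂−r₁)t = 2.969, giving a regular 16-gon of that circumradius; the cone at (11.5, -4) does not reach this height (z outside [11, 17.5]); Subtracting the remaining from the first: starting from the r=2 cylinder, the 29×19.5 cube at (14.5, 16) misses the remaining region (no effect); the cone at (4.5, 12) misses the remaining region (no effect) — 1 connected region; (whole slice rotated 20° about Z — lengths, areas and connectivity unchanged). The outline is a single polygon with 16 vertices. Extrusion per mm of travel: 0.25 × 0.3 / (π × 0.875²) = 0.031181. Accumulating E over each segment gives final E = 0.3892.

G0 X-2.00 Y0.09 Z5.10
G1 X-1.88 Y-0.68 E0.0243
G1 X-1.47 Y-1.35 E0.0488
G1 X-0.85 Y-1.81 E0.0729
G1 X-0.09 Y-2.00 E0.0973
G1 X0.68 Y-1.88 E0.1216
G1 X1.35 Y-1.47 E0.1461
G1 X1.81 Y-0.85 E0.1702
G1 X2.00 Y-0.09 E0.1946
G1 X1.88 Y0.68 E0.2189
G1 X1.47 Y1.35 E0.2434
G1 X0.85 Y1.81 E0.2674
G1 X0.09 Y2.00 E0.2919
G1 X-0.68 Y1.88 E0.3162
G1 X-1.35 Y1.47 E0.3407
G1 X-1.81 Y0.85 E0.3647
G1 X-2.00 Y0.09 E0.3892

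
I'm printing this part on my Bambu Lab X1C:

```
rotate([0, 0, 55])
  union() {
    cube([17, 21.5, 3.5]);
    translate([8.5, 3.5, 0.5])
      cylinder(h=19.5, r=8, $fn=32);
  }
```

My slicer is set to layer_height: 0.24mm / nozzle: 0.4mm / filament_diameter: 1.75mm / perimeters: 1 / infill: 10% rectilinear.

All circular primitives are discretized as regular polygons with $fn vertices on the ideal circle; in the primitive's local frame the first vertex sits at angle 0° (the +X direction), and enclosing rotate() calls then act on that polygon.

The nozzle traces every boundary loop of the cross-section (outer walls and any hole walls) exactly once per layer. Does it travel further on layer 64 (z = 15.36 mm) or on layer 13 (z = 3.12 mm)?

layer 13 (z = 3.12 mm)

Layer 64 (z = 15.36): the cube does not reach this height (z outside [0, 3.5]); the cylinder at (8.5, 3.5): section is a regular 32-gon, circumradius r=8 (perimeter = 2·32·8.000·sin(180°/32) = 50.18 mm); Combining (union): only the r=8 cylinder at (8.5, 3.5) is present, so the union is just that shape — boundary = 50.18 mm; (whole slice rotated 55° about Z — lengths, areas and connectivity unchanged). So its perimeter = 50.18 mm. Layer 13 (z = 3.12): the 17×21.5 cube contributes its full rectangle (perimeter 77.00 mm); the r=8 cylinder at (8.5, 3.5) contributes a regular 32-gon of circumradius 8 (perimeter = 2·32·8.000·sin(180°/32) = 50.18 mm); Taking the union: the regions partially overlap (shared area 153.86 mm²), so the edge portions inside another operand are dropped and the merged outline is re-measured after clipping — boundary = 80.51 mm; (rotated 55° about Z; rotation is an isometry so areas/perimeters/island counts are preserved). So its perimeter = 80.51 mm. Layer 13 is larger (80.51 vs 50.18 mm).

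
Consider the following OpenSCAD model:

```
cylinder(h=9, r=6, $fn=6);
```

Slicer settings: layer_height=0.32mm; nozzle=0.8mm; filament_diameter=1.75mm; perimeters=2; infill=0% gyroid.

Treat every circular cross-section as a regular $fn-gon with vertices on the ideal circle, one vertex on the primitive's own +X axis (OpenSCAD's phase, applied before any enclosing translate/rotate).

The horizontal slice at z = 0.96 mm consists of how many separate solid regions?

At z = 0.96 mm: the cylinder: section is a regular 6-gon, circumradius r=6. The result has 1 disconnected region.

1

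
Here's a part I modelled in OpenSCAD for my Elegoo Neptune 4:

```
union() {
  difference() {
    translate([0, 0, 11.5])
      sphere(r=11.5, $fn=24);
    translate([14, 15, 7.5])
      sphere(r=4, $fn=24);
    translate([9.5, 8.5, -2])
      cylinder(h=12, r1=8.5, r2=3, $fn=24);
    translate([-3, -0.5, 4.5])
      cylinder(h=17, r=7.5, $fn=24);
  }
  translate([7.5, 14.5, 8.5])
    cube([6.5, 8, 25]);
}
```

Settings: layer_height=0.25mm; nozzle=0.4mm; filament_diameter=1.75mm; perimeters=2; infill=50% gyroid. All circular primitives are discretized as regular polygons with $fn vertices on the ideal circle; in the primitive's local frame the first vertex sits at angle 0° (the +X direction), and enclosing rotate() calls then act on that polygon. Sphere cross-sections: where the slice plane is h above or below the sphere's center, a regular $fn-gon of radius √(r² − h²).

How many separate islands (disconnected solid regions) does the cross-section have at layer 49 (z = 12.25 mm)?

2

At z = 12.25 mm: the sphere: section is a regular 24-gon, circumradius = √(r²−h²) = √(11.5²−0.75²) = 11.476; the sphere at (14, 15) does not reach this height (|z−center|=4.750 > r=4); the cone at (9.5, 8.5) does not reach this height (z outside [-2, 10]); the r=7.5 cylinder at (-3, -0.5) gives a regular 24-gon of circumradius 7.5 (constant along its height); After the difference (first − rest): starting from the r=11.5 sphere, the r=7.5 cylinder at (-3, -0.5) lies wholly inside it (removes its full 174.70 mm² and its 46.99 mm outline becomes a hole wall) — 1 connected region with 1 hole; the cube at (7.5, 14.5) is present — its section is the full 6.5×8 rectangle; Taking the union: the 2 present regions are separate (no shared area or edge), so areas and boundary lengths simply add and each stays a separate island — 2 connected regions with 1 hole. Overall, the cross-section has 2 separate islands and 1 hole. Island count = 2.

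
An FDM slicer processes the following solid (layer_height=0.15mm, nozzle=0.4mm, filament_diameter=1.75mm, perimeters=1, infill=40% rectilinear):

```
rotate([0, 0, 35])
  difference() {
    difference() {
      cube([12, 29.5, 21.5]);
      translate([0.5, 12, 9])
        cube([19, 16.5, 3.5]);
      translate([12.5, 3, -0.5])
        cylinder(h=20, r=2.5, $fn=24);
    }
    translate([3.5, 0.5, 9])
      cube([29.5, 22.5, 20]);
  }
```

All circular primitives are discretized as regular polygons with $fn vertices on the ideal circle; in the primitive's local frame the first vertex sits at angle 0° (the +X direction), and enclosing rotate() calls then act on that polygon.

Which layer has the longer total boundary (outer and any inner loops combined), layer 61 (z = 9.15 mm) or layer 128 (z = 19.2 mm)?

layer 61 (z = 9.15 mm)

Layer 61 (z = 9.15): the cube is present — its section is the full 12×29.5 rectangle (perimeter 83.00 mm); the cube at (0.5, 12) (footprint 19×16.5) is included at this height (perimeter 71.00 mm); the r=2.5 cylinder at (12.5, 3) gives a regular 24-gon of circumradius 2.5 (constant along its height) (perimeter = 2·24·2.500·sin(180°/24) = 15.66 mm); Subtracting the remaining from the first: starting from the 12×29.5 cube, the 19×16.5 cube at (0.5, 12) partially overlaps it — only the 189.75 mm² overlap (of its 313.50 mm²) is removed, clipping the outline; the r=2.5 cylinder at (12.5, 3) partially overlaps it — only the 7.24 mm² overlap (of its 19.41 mm²) is removed, clipping the outline — boundary = 107.95 mm; the cube at (3.5, 0.5) is present — its section is the full 29.5×22.5 rectangle (perimeter 104.00 mm); After the difference (first − rest): starting from that combined region, the 29.5×22.5 cube at (3.5, 0.5) partially overlaps it — only the 90.51 mm² overlap (of its 663.75 mm²) is removed, clipping the outline — boundary = 106.00 mm; (rotated 35° about Z; rotation is an isometry so areas/perimeters/island counts are preserved). So its perimeter = 106.00 mm. Layer 128 (z = 19.2): the cube is present — its section is the full 12×29.5 rectangle (perimeter 83.00 mm); the cube at (0.5, 12) is not intersected at this z (z outside [9, 12.5]); the cylinder at (12.5, 3): section is a regular 24-gon, circumradius r=2.5 (perimeter = 2·24·2.500·sin(180°/24) = 15.66 mm); Subtracting the remaining from the first: starting from the 12×29.5 cube, the r=2.5 cylinder at (12.5, 3) partially overlaps it — only the 7.24 mm² overlap (of its 19.41 mm²) is removed, clipping the outline — boundary = 84.95 mm; the cube at (3.5, 0.5) is present — its section is the full 29.5×22.5 rectangle (perimeter 104.00 mm); After the difference (first − rest): starting from the result so far, the 29.5×22.5 cube at (3.5, 0.5) partially overlaps it — only the 184.01 mm² overlap (of its 663.75 mm²) is removed, clipping the outline — boundary = 100.00 mm; (whole slice rotated 35° about Z — lengths, areas and connectivity unchanged). So its perimeter = 100.00 mm. Layer 61 is larger (106.00 vs 100.00 mm).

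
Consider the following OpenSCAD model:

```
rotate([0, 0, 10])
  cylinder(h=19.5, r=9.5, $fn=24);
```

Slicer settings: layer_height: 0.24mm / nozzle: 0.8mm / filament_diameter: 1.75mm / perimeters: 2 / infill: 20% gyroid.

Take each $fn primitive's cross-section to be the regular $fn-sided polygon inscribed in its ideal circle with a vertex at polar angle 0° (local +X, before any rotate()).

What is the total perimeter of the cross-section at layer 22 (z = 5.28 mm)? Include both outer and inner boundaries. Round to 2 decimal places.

59.52 mm

At z = 5.28 mm: the cylinder: section is a regular 24-gon, circumradius r=9.5 (perimeter = 2·24·9.500·sin(180°/24) = 59.52 mm); (whole slice rotated 10° about Z — lengths, areas and connectivity unchanged). Overall, the cross-section is a single solid region. Total boundary length (outer) = 59.52 mm.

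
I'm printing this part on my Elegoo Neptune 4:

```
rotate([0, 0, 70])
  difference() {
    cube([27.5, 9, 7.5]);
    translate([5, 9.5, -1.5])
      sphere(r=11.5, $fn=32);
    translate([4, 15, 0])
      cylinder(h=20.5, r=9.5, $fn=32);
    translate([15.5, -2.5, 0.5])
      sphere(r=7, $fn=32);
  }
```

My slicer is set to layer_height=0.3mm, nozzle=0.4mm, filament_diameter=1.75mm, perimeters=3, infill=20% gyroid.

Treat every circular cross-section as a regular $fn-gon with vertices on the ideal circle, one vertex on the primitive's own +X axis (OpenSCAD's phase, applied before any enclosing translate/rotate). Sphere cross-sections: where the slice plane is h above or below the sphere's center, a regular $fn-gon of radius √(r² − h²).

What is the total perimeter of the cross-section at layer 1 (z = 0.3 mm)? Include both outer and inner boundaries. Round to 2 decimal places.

39.20 mm

At z = 0.3 mm: the cube (footprint 27.5×9) is included at this height (perimeter 73.00 mm); the sphere at (5, 9.5): section is a regular 32-gon, circumradius = √(r²−h²) = √(11.5²−1.8²) = 11.358 (perimeter = 2·32·11.358·sin(180°/32) = 71.25 mm); the r=9.5 cylinder at (4, 15) gives a regular 32-gon of circumradius 9.5 (constant along its height) (perimeter = 2·32·9.500·sin(180°/32) = 59.59 mm); the r=7 sphere at (15.5, -2.5) contributes a regular 32-gon of circumradius √(7²−0.2²) = 6.997 (perimeter = 2·32·6.997·sin(180°/32) = 43.89 mm); After the difference (first − rest): starting from the 27.5×9 cube, the r=11.5 sphere at (5, 9.5) partially overlaps it — only the 132.40 mm² overlap (of its 402.70 mm²) is removed, clipping the outline; the r=9.5 cylinder at (4, 15) misses the remaining region (no effect); the r=7 sphere at (15.5, -2.5) partially overlaps it — only the 30.04 mm² overlap (of its 152.83 mm²) is removed, clipping the outline — boundary = 39.20 mm; (rotated 70° about Z; rotation is an isometry so areas/perimeters/island counts are preserved). Overall, the cross-section is a single solid region. Total boundary length (outer) = 39.20 mm.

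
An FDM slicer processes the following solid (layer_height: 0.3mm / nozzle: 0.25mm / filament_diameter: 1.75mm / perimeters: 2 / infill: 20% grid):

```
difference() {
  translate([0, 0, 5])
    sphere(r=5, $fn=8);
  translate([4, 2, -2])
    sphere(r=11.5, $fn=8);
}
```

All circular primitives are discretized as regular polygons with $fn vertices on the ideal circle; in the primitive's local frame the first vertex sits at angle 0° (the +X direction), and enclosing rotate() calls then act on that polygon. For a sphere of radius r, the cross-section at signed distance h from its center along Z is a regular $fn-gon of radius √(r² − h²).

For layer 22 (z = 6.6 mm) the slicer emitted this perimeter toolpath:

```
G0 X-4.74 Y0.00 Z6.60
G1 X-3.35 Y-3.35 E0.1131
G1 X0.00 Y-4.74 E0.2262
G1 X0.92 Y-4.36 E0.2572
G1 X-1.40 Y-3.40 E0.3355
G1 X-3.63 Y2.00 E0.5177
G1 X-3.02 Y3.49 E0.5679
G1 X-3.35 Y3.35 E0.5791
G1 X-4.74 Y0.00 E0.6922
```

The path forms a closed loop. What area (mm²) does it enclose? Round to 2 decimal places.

11.28 mm²

Apply the shoelace formula to the sequence of (X, Y) vertices; enclosed area = 11.28 mm².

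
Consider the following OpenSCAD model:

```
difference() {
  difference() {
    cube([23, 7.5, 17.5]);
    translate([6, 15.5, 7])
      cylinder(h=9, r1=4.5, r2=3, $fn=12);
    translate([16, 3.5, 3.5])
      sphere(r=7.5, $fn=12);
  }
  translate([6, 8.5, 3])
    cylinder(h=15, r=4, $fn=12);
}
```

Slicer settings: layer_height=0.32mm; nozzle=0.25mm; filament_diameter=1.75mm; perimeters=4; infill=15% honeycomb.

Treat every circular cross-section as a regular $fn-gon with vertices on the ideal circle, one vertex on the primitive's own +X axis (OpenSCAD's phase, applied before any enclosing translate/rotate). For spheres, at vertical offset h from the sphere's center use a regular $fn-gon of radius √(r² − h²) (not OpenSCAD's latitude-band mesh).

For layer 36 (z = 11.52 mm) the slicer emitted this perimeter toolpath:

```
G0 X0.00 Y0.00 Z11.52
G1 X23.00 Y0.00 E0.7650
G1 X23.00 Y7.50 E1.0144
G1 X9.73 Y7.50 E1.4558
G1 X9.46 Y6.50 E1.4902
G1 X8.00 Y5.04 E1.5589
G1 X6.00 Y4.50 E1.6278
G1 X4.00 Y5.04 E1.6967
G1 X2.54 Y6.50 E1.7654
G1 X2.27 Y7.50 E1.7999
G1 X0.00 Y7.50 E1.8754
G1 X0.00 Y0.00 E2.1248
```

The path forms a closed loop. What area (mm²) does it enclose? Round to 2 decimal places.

156.26 mm²

Apply the shoelace formula to the sequence of (X, Y) vertices; enclosed area = 156.26 mm².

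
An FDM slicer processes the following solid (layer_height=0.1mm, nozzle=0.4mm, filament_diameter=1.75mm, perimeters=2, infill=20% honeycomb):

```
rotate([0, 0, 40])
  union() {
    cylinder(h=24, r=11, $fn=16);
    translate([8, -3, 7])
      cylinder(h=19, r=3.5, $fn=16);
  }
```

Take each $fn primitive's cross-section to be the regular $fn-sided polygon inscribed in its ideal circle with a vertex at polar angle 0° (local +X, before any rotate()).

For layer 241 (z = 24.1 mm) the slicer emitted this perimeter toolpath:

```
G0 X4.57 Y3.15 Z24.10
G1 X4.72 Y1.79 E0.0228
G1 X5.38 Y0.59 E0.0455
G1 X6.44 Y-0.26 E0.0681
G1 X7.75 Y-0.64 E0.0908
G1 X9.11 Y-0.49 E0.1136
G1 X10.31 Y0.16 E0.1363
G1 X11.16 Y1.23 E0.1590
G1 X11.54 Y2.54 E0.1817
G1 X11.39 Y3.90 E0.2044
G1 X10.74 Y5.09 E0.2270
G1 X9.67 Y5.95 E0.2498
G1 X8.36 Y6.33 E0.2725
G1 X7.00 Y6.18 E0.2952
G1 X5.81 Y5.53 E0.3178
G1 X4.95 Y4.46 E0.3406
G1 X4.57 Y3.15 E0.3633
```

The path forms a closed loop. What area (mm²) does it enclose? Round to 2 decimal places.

37.49 mm²

Apply the shoelace formula to the sequence of (X, Y) vertices; enclosed area = 37.49 mm².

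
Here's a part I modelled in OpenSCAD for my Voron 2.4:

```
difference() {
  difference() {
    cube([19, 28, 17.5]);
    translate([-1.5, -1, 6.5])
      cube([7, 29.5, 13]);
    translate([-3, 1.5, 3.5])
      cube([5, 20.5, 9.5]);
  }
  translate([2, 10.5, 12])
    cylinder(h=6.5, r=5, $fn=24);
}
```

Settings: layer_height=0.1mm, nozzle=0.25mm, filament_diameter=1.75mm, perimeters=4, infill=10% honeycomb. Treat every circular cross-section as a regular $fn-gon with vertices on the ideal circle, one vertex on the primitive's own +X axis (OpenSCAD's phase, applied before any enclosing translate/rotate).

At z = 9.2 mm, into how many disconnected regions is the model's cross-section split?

At z = 9.2 mm: the cube is present — its section is the full 19×28 rectangle; the cube at (-1.5, -1) is present — its section is the full 7×29.5 rectangle; the 5×20.5 cube at (-3, 1.5) contributes its full rectangle; Taking the first minus the rest: starting from the 19×28 cube, the 7×29.5 cube at (-1.5, -1) partially overlaps it — only the 154.00 mm² overlap (of its 206.50 mm²) is removed, clipping the outline; the 5×20.5 cube at (-3, 1.5) misses the remaining region (no effect) — 1 connected region; the cylinder at (2, 10.5) does not reach this height (z outside [12, 18.5]); Subtracting the remaining from the first: none of the subtracted shapes is present at this height, so that combined region is unchanged — 1 connected region. The result has 1 disconnected region.

1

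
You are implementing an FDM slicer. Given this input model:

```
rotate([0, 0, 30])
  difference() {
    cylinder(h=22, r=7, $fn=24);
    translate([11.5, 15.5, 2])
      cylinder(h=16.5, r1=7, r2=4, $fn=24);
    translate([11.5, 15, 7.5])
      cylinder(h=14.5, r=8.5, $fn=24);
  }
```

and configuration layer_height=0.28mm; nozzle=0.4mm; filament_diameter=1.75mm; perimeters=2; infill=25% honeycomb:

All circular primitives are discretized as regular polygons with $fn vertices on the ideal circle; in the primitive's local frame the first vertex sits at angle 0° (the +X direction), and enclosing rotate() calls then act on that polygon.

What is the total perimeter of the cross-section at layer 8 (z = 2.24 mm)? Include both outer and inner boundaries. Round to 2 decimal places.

At z = 2.24 mm: the r=7 cylinder contributes a regular 24-gon of circumradius 7 (perimeter = 2·24·7.000·sin(180°/24) = 43.86 mm); the cone at (11.5, 15.5): at t=0.015 of its height the radius interpolates to r₁+(r₂−r₁)t = 6.956, giving a regular 24-gon of that circumradius (perimeter = 2·24·6.956·sin(180°/24) = 43.58 mm); the cylinder at (11.5, 15) does not reach this height (z outside [7.5, 22]); Subtracting the remaining from the first: starting from the r=7 cylinder, the cone at (11.5, 15.5) misses the remaining region (no effect) — boundary = 43.86 mm; (rotated 30° about Z; rotation is an isometry so areas/perimeters/island counts are preserved). Overall, the cross-section is a single solid region. Total boundary length (outer) = 43.86 mm.

43.86 mm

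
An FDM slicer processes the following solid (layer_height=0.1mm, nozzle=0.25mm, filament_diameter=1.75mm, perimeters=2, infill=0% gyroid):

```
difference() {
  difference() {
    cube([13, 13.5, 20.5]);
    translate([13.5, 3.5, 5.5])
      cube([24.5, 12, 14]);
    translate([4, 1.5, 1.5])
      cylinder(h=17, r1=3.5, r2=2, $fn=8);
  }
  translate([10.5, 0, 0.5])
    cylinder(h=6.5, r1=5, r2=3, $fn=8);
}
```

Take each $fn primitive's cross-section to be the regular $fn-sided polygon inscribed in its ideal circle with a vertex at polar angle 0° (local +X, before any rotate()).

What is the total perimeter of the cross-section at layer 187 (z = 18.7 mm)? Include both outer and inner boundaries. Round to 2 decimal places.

At z = 18.7 mm: the cube is present — its section is the full 13×13.5 rectangle (perimeter 53.00 mm); the cube at (13.5, 3.5) (footprint 24.5×12) is included at this height (perimeter 73.00 mm); the cone at (4, 1.5) is not intersected at this z (z outside [1.5, 18.5]); After the difference (first − rest): starting from the 13×13.5 cube, the 24.5×12 cube at (13.5, 3.5) misses the remaining region (no effect) — boundary = 53.00 mm; the cone at (10.5, 0) does not reach this height (z outside [0.5, 7]); Subtracting the remaining from the first: none of the subtracted shapes is present at this height, so that combined region is unchanged — boundary = 53.00 mm. Overall, the cross-section is a single solid region. Total boundary length (outer) = 53.00 mm.

53.00 mm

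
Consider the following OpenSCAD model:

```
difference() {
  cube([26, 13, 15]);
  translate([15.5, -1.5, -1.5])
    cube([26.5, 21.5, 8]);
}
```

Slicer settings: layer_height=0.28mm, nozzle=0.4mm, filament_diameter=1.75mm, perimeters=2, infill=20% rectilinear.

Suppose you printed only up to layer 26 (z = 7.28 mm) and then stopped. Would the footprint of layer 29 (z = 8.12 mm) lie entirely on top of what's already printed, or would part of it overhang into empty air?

entirely on top

Compare the two slices. At z = 7.28: the 26×13 cube contributes its full rectangle (area 338.00 mm²); the cube at (15.5, -1.5) is not intersected at this z (z outside [-1.5, 6.5]); Taking the first minus the rest: none of the subtracted shapes is present at this height, so the 26×13 cube is unchanged — area = 338.00 mm². At z = 8.12: the cube is present — its section is the full 26×13 rectangle (area 338.00 mm²); the cube at (15.5, -1.5) does not reach this height (z outside [-1.5, 6.5]); Taking the first minus the rest: none of the subtracted shapes is present at this height, so the 26×13 cube is unchanged — area = 338.00 mm². Checking containment: the cross-section at z = 8.12 is a subset of the cross-section at z = 7.28.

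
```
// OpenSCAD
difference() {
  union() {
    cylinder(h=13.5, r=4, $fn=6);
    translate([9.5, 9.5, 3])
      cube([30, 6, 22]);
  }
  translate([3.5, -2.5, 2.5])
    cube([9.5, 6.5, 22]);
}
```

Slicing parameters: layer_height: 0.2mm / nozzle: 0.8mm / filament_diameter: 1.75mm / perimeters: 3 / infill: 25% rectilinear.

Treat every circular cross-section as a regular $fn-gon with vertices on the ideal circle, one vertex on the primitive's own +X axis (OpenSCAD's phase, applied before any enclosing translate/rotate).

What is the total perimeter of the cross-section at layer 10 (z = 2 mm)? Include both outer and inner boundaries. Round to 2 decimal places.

24.00 mm

At z = 2 mm: the r=4 cylinder contributes a regular 6-gon of circumradius 4 (perimeter = 2·6·4.000·sin(180°/6) = 24.00 mm); the cube at (9.5, 9.5) is not intersected at this z (z outside [3, 25]); Taking the union: only the r=4 cylinder is present, so the union is just that shape — boundary = 24.00 mm; the cube at (3.5, -2.5) is absent (z outside [2.5, 24.5]); Taking the first minus the rest: none of the subtracted shapes is present at this height, so the result so far is unchanged — boundary = 24.00 mm. Overall, the cross-section is a single solid region. Total boundary length (outer) = 24.00 mm.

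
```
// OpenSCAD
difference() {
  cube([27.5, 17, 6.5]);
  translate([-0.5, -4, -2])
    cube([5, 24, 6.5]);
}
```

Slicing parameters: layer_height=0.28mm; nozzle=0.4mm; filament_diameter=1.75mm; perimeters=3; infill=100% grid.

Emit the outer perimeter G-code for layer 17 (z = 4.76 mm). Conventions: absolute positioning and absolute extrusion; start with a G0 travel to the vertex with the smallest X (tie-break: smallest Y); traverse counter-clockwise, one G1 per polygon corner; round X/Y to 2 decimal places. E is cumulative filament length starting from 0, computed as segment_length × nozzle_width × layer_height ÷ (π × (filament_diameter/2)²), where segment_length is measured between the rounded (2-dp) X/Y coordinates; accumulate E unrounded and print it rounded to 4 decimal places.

G0 X0.00 Y0.00 Z4.76
G1 X27.50 Y0.00 E1.2805
G1 X27.50 Y17.00 E2.0721
G1 X0.00 Y17.00 E3.3526
G1 X0.00 Y0.00 E4.1442

At z = 4.76 mm: the 27.5×17 cube contributes its full rectangle; the cube at (-0.5, -4) does not reach this height (z outside [-2, 4.5]); Taking the first minus the rest: none of the subtracted shapes is present at this height, so the 27.5×17 cube is unchanged — 1 connected region. The outline is a single polygon with 4 vertices. Extrusion per mm of travel: 0.4 × 0.28 / (π × 0.875²) = 0.046564. Accumulating E over each segment gives final E = 4.1442.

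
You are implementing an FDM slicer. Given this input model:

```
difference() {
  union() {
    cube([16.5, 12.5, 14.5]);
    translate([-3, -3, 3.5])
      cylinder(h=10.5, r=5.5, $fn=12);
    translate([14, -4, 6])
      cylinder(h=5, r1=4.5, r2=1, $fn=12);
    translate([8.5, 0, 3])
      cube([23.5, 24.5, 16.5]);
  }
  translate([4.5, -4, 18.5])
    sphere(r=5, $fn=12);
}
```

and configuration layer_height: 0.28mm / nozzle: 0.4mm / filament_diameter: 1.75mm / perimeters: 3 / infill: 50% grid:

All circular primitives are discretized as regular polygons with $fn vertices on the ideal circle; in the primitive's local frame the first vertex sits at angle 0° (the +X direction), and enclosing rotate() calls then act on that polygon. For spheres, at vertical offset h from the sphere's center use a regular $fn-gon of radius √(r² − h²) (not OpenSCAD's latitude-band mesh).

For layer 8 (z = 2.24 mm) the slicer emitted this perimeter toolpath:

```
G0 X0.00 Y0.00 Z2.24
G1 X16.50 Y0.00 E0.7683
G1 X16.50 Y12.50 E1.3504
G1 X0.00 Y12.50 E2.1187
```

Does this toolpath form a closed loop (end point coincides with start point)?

no

Start point (G0): (0.00, 0.00). End point (last G1): the path does not return to the start — open.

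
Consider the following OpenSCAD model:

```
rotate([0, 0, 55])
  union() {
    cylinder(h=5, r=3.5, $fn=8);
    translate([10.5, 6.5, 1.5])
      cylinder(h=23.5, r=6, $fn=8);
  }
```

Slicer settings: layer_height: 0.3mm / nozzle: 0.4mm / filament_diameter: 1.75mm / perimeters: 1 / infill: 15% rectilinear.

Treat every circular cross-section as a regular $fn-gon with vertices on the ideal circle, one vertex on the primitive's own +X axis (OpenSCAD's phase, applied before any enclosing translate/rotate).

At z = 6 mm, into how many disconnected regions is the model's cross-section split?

1

At z = 6 mm: the cylinder does not reach this height (z outside [0, 5]); the cylinder at (10.5, 6.5): section is a regular 8-gon, circumradius r=6; Combining (union): only the r=6 cylinder at (10.5, 6.5) is present, so the union is just that shape — 1 connected region; (rotated 55° about Z; rotation is an isometry so areas/perimeters/island counts are preserved). The result has 1 disconnected region.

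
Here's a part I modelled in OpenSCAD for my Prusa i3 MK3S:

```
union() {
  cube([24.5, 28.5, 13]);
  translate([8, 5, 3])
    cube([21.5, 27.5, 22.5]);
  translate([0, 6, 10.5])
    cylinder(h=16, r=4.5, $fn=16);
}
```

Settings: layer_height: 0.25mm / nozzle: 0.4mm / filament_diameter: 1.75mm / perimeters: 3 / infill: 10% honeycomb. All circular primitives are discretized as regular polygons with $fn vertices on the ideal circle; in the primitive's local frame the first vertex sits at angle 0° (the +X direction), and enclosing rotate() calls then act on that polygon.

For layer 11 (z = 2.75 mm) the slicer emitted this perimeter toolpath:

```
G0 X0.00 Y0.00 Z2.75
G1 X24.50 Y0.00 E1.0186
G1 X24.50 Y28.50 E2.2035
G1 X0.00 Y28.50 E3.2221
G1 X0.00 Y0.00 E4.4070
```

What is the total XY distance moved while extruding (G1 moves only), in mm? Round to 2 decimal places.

106.00 mm

Sum the Euclidean lengths of each G1 segment: total = 106.00 mm.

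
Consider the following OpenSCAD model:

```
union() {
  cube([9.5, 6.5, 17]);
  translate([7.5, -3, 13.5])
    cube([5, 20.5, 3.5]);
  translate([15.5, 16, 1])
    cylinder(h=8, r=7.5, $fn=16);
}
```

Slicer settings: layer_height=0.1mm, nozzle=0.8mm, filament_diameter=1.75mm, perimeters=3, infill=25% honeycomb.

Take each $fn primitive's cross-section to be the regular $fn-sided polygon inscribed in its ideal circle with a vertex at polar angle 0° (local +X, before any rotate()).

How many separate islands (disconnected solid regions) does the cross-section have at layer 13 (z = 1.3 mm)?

2

At z = 1.3 mm: the cube (footprint 9.5×6.5) is included at this height; the cube at (7.5, -3) is not intersected at this z (z outside [13.5, 17]); the cylinder at (15.5, 16): section is a regular 16-gon, circumradius r=7.5; Combining (union): the 2 present regions are separate (no shared area or edge), so areas and boundary lengths simply add and each stays a separate island — 2 connected regions. Overall, the cross-section has 2 separate islands. Island count = 2.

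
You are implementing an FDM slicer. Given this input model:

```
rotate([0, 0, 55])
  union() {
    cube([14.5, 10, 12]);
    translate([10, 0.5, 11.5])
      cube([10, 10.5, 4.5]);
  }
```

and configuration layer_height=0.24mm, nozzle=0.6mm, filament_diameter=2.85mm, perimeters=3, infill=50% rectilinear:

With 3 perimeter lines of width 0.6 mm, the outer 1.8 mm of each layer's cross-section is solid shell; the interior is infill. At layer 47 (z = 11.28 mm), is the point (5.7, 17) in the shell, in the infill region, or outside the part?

At z = 11.28 mm: the cube is present — its section is the full 14.5×10 rectangle; the cube at (10, 0.5) is not intersected at this z (z outside [11.5, 16]); Merging all regions: only the 14.5×10 cube is present, so the union is just that shape — 1 connected region; (whole slice rotated 55° about Z — lengths, areas and connectivity unchanged). Overall, the cross-section is a single solid region. Undo the 55° rotation: the query point maps to (17.195, 5.082) in the un-rotated model frame. The nearest boundary edge runs (14.50, 0.00)→(14.50, 10.00); distance from the point to it = 2.69 mm. The point is not inside any of the regions above, so it lies outside the cross-section (2.69 mm from the nearest boundary).

outside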